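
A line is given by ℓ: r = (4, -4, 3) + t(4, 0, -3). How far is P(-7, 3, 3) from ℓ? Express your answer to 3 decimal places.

9.621

Taking (4, -4, 3) on ℓ with direction v = (4, 0, -3): w = P − (4, -4, 3) = (-11, 7, 0), and w × v = (-21, -33, -28).
Distance = |w × v| / |v| = √2314 / √25 ≈ 9.621.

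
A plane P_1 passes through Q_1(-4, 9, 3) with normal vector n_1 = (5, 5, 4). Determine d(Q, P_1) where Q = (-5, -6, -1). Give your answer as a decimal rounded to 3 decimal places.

11.817

P_1: n_1·r = n_1·Q_1 gives 5x + 5y + 4z = 37.
n·Q − d = (5)·(-5) + (5)·(-6) + (4)·(-1) − 37 = -96; |n| = √66.
Distance = |-96| / √66 = 96/√66 ≈ 11.817.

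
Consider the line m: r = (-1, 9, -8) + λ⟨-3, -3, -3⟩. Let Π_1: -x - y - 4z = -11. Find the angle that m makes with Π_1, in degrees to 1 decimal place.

sin θ = |n·v| / (|n||v|) = |18| / (√18 · √27) = 0.81650.
θ ≈ 54.7°.

54.7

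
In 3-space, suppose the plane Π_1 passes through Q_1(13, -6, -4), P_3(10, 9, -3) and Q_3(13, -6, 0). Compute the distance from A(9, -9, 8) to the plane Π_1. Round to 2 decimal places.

4.51

Q_1P_3 = (-3, 15, 1), Q_1Q_3 = (0, 0, 4); a normal to Π_1 is Q_1P_3 × Q_1Q_3 = (60, 12, 0).
Using Q_1: Π_1 has equation 60x + 12y = 708.
n·A − d = (60)·(9) + (12)·(-9) + (0)·(8) − 708 = -276; |n| = √3744.
Distance = |-276| / √3744 = 276/√3744 ≈ 4.51.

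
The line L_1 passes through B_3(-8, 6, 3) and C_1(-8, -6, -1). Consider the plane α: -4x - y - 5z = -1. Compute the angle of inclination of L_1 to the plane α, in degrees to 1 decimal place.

A direction vector for L_1 is C_1 − B_3 = (0, -12, -4).
sin θ = |n·v| / (|n||v|) = |32| / (√42 · √160) = 0.39036.
θ ≈ 23.0°.

23.0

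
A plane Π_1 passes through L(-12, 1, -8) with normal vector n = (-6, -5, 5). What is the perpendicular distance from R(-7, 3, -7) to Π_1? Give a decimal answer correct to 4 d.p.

3.7741

Π_1: n·r = n·L gives -6x - 5y + 5z = 27.
n·R − d = (-6)·(-7) + (-5)·(3) + (5)·(-7) − 27 = -35; |n| = √86.
Distance = |-35| / √86 = 35/√86 ≈ 3.7741.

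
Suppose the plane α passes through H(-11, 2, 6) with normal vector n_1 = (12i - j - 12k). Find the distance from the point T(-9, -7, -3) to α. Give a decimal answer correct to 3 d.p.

8.294

α: n_1·r = n_1·H gives 12x - y - 12z = -206.
n·T − d = (12)·(-9) + (-1)·(-7) + (-12)·(-3) − (-206) = 141; |n| = √289.
Distance = |141| / √289 = 141/√289 ≈ 8.294.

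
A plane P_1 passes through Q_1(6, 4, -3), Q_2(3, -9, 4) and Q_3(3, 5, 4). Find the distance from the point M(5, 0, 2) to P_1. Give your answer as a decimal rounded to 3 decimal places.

1.050

Q_1Q_2 = (-3, -13, 7), Q_1Q_3 = (-3, 1, 7); a normal to P_1 is Q_1Q_2 × Q_1Q_3 = (-98, 0, -42).
Using Q_1: P_1 has equation -98x - 42z = -462.
n·M − d = (-98)·(5) + (0)·(0) + (-42)·(2) − (-462) = -112; |n| = √11368.
Distance = |-112| / √11368 = 112/√11368 ≈ 1.050.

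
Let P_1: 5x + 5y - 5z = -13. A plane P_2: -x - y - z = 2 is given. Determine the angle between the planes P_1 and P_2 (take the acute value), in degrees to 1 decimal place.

cos θ = |n₁·n₂| / (|n₁||n₂|) = |-5| / (√75 · √3).
θ = arccos(0.33333) ≈ 70.5°.

70.5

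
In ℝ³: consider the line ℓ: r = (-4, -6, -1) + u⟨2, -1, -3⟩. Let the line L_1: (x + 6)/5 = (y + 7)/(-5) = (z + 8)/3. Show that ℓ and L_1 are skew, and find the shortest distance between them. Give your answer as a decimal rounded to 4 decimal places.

L_1 has direction (5, -5, 3) through (-6, -7, -8).
Common perpendicular direction n = (2, -1, -3) × (5, -5, 3) = (-18, -21, -5).
With w = (-6, -7, -8) − (-4, -6, -1) = (-2, -1, -7), w · n = 92.
Since n ≠ 0 the lines are not parallel, and w · n = 92 ≠ 0 so they do not intersect; hence they are skew.
Distance = |w · n| / |n| = |92| / √790 ≈ 3.2732.

3.2732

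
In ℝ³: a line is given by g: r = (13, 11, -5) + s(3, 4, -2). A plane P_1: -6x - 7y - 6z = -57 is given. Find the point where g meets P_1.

(7, 3, -1)

Substitute r = (13, 11, -5) + t(3, 4, -2) into the plane: -125 + (-34)t = -57, so t = -2.
Intersection: (13, 11, -5) + (-2)·(3, 4, -2) = (7, 3, -1).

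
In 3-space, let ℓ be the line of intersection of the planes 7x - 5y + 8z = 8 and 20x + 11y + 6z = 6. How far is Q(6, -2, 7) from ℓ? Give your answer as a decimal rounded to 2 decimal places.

Direction of ℓ: (7, -5, 8) × (20, 11, 6) = (-118, 118, 177).
A point on ℓ: solving the two plane equations with x = -2 gives (-2, 2, 4).
Taking (-2, 2, 4) on ℓ with direction v = (-118, 118, 177): w = Q − (-2, 2, 4) = (8, -4, 3), and w × v = (-1062, -1770, 472).
Distance = |w × v| / |v| = √4483528 / √59177 ≈ 8.70.

8.70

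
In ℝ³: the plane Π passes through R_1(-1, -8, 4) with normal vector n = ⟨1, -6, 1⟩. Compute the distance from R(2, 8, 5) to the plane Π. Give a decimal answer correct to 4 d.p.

14.9244

Π: n·r = n·R_1 gives x - 6y + z = 51.
n·R − d = (1)·(2) + (-6)·(8) + (1)·(5) − 51 = -92; |n| = √38.
Distance = |-92| / √38 = 92/√38 ≈ 14.9244.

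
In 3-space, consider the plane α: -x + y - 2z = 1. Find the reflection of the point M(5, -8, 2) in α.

λ = (n·M − d)/|n|² = (-17 − 1)/6 = -3.
Reflection = M − 2λn = (5, -8, 2) − (-6)·(-1, 1, -2) = (-1, -2, -10).

(-1, -2, -10)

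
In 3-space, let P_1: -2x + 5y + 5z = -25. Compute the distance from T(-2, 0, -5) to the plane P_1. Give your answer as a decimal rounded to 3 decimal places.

0.544

n·T − d = (-2)·(-2) + (5)·(0) + (5)·(-5) − (-25) = 4; |n| = √54.
Distance = |4| / √54 = 4/√54 ≈ 0.544.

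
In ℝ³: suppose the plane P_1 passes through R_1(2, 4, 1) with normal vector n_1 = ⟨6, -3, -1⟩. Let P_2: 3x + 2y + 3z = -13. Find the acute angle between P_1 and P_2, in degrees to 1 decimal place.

P_1: n_1·r = n_1·R_1 gives 6x - 3y - z = -1.
cos θ = |n₁·n₂| / (|n₁||n₂|) = |9| / (√46 · √22).
θ = arccos(0.28291) ≈ 73.6°.

73.6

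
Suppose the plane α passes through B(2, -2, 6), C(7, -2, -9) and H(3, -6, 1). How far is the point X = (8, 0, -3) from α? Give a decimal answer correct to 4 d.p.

2.4988

BC = (5, 0, -15), BH = (1, -4, -5); a normal to α is BC × BH = (-60, 10, -20).
Using B: α has equation -60x + 10y - 20z = -260.
n·X − d = (-60)·(8) + (10)·(0) + (-20)·(-3) − (-260) = -160; |n| = √4100.
Distance = |-160| / √4100 = 160/√4100 ≈ 2.4988.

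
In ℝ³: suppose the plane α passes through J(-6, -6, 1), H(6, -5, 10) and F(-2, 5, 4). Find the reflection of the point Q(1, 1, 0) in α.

(-5, 1, 8)

JH = (12, 1, 9), JF = (4, 11, 3); a normal to α is JH × JF = (-96, 0, 128).
Using J: α has equation -96x + 128z = 704.
λ = (n·Q − d)/|n|² = (-96 − 704)/25600 = -1/32.
Reflection = Q − 2λn = (1, 1, 0) − (-1/16)·(-96, 0, 128) = (-5, 1, 8).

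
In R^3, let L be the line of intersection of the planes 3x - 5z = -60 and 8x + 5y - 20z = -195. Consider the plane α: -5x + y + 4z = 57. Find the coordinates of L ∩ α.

(0, 9, 12)

Direction of L: (3, 0, -5) × (8, 5, -20) = (25, 20, 15).
A point on L: solving the two plane equations with x = -20 gives (-20, -7, 0).
Substitute r = (-20, -7, 0) + t(25, 20, 15) into the plane: 93 + (-45)t = 57, so t = 4/5.
Intersection: (-20, -7, 0) + (4/5)·(25, 20, 15) = (0, 9, 12).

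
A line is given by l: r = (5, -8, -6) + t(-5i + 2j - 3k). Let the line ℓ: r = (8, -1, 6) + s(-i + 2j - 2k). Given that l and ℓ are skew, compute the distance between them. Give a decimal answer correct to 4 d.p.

12.8506

Common perpendicular direction n = (-5, 2, -3) × (-1, 2, -2) = (2, -7, -8).
With w = (8, -1, 6) − (5, -8, -6) = (3, 7, 12), w · n = -139.
Distance = |w · n| / |n| = |-139| / √117 ≈ 12.8506.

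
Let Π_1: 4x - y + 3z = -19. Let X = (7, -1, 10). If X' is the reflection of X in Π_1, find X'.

(-17, 5, -8)

λ = (n·X − d)/|n|² = (59 − (-19))/26 = 3.
Reflection = X − 2λn = (7, -1, 10) − 6·(4, -1, 3) = (-17, 5, -8).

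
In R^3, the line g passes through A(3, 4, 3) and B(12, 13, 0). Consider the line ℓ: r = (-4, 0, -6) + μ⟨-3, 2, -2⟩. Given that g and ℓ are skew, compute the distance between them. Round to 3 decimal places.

7.969

A direction vector for g is B − A = (9, 9, -3).
Common perpendicular direction n = (9, 9, -3) × (-3, 2, -2) = (-12, 27, 45).
With w = (-4, 0, -6) − (3, 4, 3) = (-7, -4, -9), w · n = -429.
Distance = |w · n| / |n| = |-429| / √2898 ≈ 7.969.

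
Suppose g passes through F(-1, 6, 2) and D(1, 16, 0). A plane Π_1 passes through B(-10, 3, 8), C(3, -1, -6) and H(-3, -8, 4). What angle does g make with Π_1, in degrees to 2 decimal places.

15.22

A direction vector for g is D − F = (2, 10, -2).
BC = (13, -4, -14), BH = (7, -11, -4); a normal to Π_1 is BC × BH = (-138, -46, -115).
Using B: Π_1 has equation -138x - 46y - 115z = 322.
sin θ = |n·v| / (|n||v|) = |-506| / (√34385 · √108) = 0.26258.
θ ≈ 15.22°.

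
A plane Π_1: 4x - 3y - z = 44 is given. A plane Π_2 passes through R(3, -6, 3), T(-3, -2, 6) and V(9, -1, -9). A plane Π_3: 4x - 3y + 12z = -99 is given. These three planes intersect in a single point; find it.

RT = (-6, 4, 3), RV = (6, 5, -12); a normal to Π_2 is RT × RV = (-63, -54, -54).
Using R: Π_2 has equation -63x - 54y - 54z = -27.
Solving the 3×3 linear system 4x - 3y - z = 44, -63x - 54y - 54z = -27, 4x - 3y + 12z = -99 (e.g. by elimination or Cramer's rule, determinant = -5265) gives (9, 1, -11).

(9, 1, -11)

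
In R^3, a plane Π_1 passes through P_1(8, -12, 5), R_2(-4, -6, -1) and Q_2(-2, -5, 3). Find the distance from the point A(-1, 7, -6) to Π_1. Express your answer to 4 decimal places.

12.8775

P_1R_2 = (-12, 6, -6), P_1Q_2 = (-10, 7, -2); a normal to Π_1 is P_1R_2 × P_1Q_2 = (30, 36, -24).
Using P_1: Π_1 has equation 30x + 36y - 24z = -312.
n·A − d = (30)·(-1) + (36)·(7) + (-24)·(-6) − (-312) = 678; |n| = √2772.
Distance = |678| / √2772 = 678/√2772 ≈ 12.8775.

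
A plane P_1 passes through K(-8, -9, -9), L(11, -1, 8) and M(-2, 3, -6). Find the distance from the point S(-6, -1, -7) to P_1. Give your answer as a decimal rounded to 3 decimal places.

KL = (19, 8, 17), KM = (6, 12, 3); a normal to P_1 is KL × KM = (-180, 45, 180).
Using K: P_1 has equation -180x + 45y + 180z = -585.
n·S − d = (-180)·(-6) + (45)·(-1) + (180)·(-7) − (-585) = 360; |n| = √66825.
Distance = |360| / √66825 = 360/√66825 ≈ 1.393.

1.393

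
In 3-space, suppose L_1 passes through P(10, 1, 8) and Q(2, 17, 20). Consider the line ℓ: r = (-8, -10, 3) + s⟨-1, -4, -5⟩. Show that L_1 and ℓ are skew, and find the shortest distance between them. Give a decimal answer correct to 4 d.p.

11.6911

A direction vector for L_1 is Q − P = (-8, 16, 12).
Common perpendicular direction n = (-8, 16, 12) × (-1, -4, -5) = (-32, -52, 48).
With w = (-8, -10, 3) − (10, 1, 8) = (-18, -11, -5), w · n = 908.
Since n ≠ 0 the lines are not parallel, and w · n = 908 ≠ 0 so they do not intersect; hence they are skew.
Distance = |w · n| / |n| = |908| / √6032 ≈ 11.6911.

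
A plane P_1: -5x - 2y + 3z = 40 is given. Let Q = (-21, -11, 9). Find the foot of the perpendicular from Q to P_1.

Foot = Q − λn with λ = (n·Q − d)/|n|² = (154 − 40)/38 = 3.
Foot = (-21, -11, 9) − 3·(-5, -2, 3) = (-6, -5, 0).

(-6, -5, 0)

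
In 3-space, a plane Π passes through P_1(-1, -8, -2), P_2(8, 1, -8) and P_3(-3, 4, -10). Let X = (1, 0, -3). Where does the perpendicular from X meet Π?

(1, -2, -6)

P_1P_2 = (9, 9, -6), P_1P_3 = (-2, 12, -8); a normal to Π is P_1P_2 × P_1P_3 = (0, 84, 126).
Using P_1: Π has equation 84y + 126z = -924.
Foot = X − λn with λ = (n·X − d)/|n|² = (-378 − (-924))/22932 = 1/42.
Foot = (1, 0, -3) − (1/42)·(0, 84, 126) = (1, -2, -6).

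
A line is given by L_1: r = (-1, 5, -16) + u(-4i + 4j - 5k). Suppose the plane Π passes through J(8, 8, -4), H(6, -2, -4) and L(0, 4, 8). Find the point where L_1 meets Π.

JH = (-2, -10, 0), JL = (-8, -4, 12); a normal to Π is JH × JL = (-120, 24, -72).
Using J: Π has equation -120x + 24y - 72z = -480.
Substitute r = (-1, 5, -16) + t(-4, 4, -5) into the plane: 1392 + 936t = -480, so t = -2.
Intersection: (-1, 5, -16) + (-2)·(-4, 4, -5) = (7, -3, -6).

(7, -3, -6)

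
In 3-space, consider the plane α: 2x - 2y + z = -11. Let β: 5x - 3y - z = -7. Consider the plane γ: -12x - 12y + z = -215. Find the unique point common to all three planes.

Solving the 3×3 linear system 2x - 2y + z = -11, 5x - 3y - z = -7, -12x - 12y + z = -215 (e.g. by elimination or Cramer's rule, determinant = -140) gives (6, 12, 1).

(6, 12, 1)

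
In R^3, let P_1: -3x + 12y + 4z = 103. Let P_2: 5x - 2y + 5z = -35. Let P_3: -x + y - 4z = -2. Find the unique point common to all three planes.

Solving the 3×3 linear system -3x + 12y + 4z = 103, 5x - 2y + 5z = -35, -x + y - 4z = -2 (e.g. by elimination or Cramer's rule, determinant = 183) gives (-9, 5, 4).

(-9, 5, 4)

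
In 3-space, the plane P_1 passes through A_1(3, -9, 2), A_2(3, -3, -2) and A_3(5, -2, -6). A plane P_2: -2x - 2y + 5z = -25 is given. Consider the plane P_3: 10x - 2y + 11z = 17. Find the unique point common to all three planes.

(6, -6, -5)

A_1A_2 = (0, 6, -4), A_1A_3 = (2, 7, -8); a normal to P_1 is A_1A_2 × A_1A_3 = (-20, -8, -12).
Using A_1: P_1 has equation -20x - 8y - 12z = -12.
Solving the 3×3 linear system -20x - 8y - 12z = -12, -2x - 2y + 5z = -25, 10x - 2y + 11z = 17 (e.g. by elimination or Cramer's rule, determinant = -624) gives (6, -6, -5).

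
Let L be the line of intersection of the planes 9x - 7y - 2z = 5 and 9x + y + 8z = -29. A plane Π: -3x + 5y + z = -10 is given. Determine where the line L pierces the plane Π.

(-2, -3, -1)

Direction of L: (9, -7, -2) × (9, 1, 8) = (-54, -90, 72).
A point on L: solving the two plane equations with x = 7 gives (7, 12, -13).
Substitute r = (7, 12, -13) + t(-54, -90, 72) into the plane: 26 + (-216)t = -10, so t = 1/6.
Intersection: (7, 12, -13) + (1/6)·(-54, -90, 72) = (-2, -3, -1).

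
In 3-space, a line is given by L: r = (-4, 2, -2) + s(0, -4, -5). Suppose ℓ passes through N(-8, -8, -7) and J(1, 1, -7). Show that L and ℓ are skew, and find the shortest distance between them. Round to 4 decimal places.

A direction vector for ℓ is J − N = (9, 9, 0).
Common perpendicular direction n = (0, -4, -5) × (9, 9, 0) = (45, -45, 36).
With w = (-8, -8, -7) − (-4, 2, -2) = (-4, -10, -5), w · n = 90.
Since n ≠ 0 the lines are not parallel, and w · n = 90 ≠ 0 so they do not intersect; hence they are skew.
Distance = |w · n| / |n| = |90| / √5346 ≈ 1.2309.

1.2309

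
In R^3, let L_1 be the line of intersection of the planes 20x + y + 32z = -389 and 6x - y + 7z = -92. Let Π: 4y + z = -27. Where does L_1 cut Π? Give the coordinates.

(-8, -5, -7)

Direction of L_1: (20, 1, 32) × (6, -1, 7) = (39, 52, -26).
A point on L_1: solving the two plane equations with x = -5 gives (-5, -1, -9).
Substitute r = (-5, -1, -9) + t(39, 52, -26) into the plane: -13 + 182t = -27, so t = -1/13.
Intersection: (-5, -1, -9) + (-1/13)·(39, 52, -26) = (-8, -5, -7).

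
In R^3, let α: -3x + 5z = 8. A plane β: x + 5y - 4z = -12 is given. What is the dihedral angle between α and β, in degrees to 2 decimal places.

52.51

cos θ = |n₁·n₂| / (|n₁||n₂|) = |-23| / (√34 · √42).
θ = arccos(0.60864) ≈ 52.51°.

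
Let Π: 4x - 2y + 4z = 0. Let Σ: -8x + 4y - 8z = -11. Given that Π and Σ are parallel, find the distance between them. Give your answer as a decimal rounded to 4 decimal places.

0.9167

Rescale Σ by 1/(-2): 4x - 2y + 4z = 11/2. Then distance = |0 − (11/2)| / √36 ≈ 0.9167.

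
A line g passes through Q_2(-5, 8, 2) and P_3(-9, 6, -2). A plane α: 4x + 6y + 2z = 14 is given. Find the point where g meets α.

A direction vector for g is P_3 − Q_2 = (-4, -2, -4).
Substitute r = (-5, 8, 2) + t(-4, -2, -4) into the plane: 32 + (-36)t = 14, so t = 1/2.
Intersection: (-5, 8, 2) + (1/2)·(-4, -2, -4) = (-7, 7, 0).

(-7, 7, 0)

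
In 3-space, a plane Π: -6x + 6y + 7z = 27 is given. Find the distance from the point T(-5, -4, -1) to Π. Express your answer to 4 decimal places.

2.5455

n·T − d = (-6)·(-5) + (6)·(-4) + (7)·(-1) − 27 = -28; |n| = √121.
Distance = |-28| / √121 = 28/√121 ≈ 2.5455.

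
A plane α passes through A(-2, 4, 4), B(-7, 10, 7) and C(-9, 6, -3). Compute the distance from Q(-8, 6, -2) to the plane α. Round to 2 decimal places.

0.20

AB = (-5, 6, 3), AC = (-7, 2, -7); a normal to α is AB × AC = (-48, -56, 32).
Using A: α has equation -48x - 56y + 32z = 0.
n·Q − d = (-48)·(-8) + (-56)·(6) + (32)·(-2) − 0 = -16; |n| = √6464.
Distance = |-16| / √6464 = 16/√6464 ≈ 0.20.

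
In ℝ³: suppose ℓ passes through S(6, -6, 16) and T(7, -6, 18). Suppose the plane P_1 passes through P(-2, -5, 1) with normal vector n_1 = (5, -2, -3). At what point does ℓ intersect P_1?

(3, -6, 10)

A direction vector for ℓ is T − S = (1, 0, 2).
P_1: n_1·r = n_1·P gives 5x - 2y - 3z = -3.
Substitute r = (6, -6, 16) + t(1, 0, 2) into the plane: -6 + (-1)t = -3, so t = -3.
Intersection: (6, -6, 16) + (-3)·(1, 0, 2) = (3, -6, 10).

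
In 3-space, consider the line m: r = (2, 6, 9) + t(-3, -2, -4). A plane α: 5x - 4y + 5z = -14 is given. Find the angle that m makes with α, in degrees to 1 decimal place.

38.1

sin θ = |n·v| / (|n||v|) = |-27| / (√66 · √29) = 0.61715.
θ ≈ 38.1°.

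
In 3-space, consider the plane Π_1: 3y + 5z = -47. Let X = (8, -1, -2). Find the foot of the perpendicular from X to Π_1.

Foot = X − λn with λ = (n·X − d)/|n|² = (-13 − (-47))/34 = 1.
Foot = (8, -1, -2) − 1·(0, 3, 5) = (8, -4, -7).

(8, -4, -7)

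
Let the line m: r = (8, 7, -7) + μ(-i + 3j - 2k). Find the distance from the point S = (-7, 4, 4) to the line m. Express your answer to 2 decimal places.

18.35

Taking (8, 7, -7) on m with direction v = (-1, 3, -2): w = S − (8, 7, -7) = (-15, -3, 11), and w × v = (-27, -41, -48).
Distance = |w × v| / |v| = √4714 / √14 ≈ 18.35.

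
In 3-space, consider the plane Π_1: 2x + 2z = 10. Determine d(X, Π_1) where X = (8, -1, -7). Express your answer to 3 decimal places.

n·X − d = (2)·(8) + (0)·(-1) + (2)·(-7) − 10 = -8; |n| = √8.
Distance = |-8| / √8 = 8/√8 ≈ 2.828.

2.828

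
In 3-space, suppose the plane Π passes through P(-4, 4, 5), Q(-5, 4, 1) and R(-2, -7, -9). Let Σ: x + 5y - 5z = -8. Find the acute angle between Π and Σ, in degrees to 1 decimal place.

54.5

PQ = (-1, 0, -4), PR = (2, -11, -14); a normal to Π is PQ × PR = (-44, -22, 11).
Using P: Π has equation -44x - 22y + 11z = 143.
cos θ = |n₁·n₂| / (|n₁||n₂|) = |-209| / (√2541 · √51).
θ = arccos(0.58058) ≈ 54.5°.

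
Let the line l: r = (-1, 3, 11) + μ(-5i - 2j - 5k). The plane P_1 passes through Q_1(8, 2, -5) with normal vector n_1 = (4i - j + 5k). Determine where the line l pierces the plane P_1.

(-6, 1, 6)

P_1: n_1·r = n_1·Q_1 gives 4x - y + 5z = 5.
Substitute r = (-1, 3, 11) + t(-5, -2, -5) into the plane: 48 + (-43)t = 5, so t = 1.
Intersection: (-1, 3, 11) + 1·(-5, -2, -5) = (-6, 1, 6).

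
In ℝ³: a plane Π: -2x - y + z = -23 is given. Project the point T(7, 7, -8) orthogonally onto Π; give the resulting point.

(5, 6, -7)

Foot = T − λn with λ = (n·T − d)/|n|² = (-29 − (-23))/6 = -1.
Foot = (7, 7, -8) − (-1)·(-2, -1, 1) = (5, 6, -7).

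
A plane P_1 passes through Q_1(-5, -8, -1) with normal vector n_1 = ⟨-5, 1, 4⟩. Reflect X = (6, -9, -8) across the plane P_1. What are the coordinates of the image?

P_1: n_1·r = n_1·Q_1 gives -5x + y + 4z = 13.
λ = (n·X − d)/|n|² = (-71 − 13)/42 = -2.
Reflection = X − 2λn = (6, -9, -8) − (-4)·(-5, 1, 4) = (-14, -5, 8).

(-14, -5, 8)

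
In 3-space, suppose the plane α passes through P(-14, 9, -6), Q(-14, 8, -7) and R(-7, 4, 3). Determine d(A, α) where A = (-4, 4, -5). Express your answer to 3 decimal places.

PQ = (0, -1, -1), PR = (7, -5, 9); a normal to α is PQ × PR = (-14, -7, 7).
Using P: α has equation -14x - 7y + 7z = 91.
n·A − d = (-14)·(-4) + (-7)·(4) + (7)·(-5) − 91 = -98; |n| = √294.
Distance = |-98| / √294 = 98/√294 ≈ 5.715.

5.715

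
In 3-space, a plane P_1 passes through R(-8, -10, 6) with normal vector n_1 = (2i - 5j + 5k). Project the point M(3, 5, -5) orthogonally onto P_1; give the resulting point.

(7, -5, 5)

P_1: n_1·r = n_1·R gives 2x - 5y + 5z = 64.
Foot = M − λn with λ = (n·M − d)/|n|² = (-44 − 64)/54 = -2.
Foot = (3, 5, -5) − (-2)·(2, -5, 5) = (7, -5, 5).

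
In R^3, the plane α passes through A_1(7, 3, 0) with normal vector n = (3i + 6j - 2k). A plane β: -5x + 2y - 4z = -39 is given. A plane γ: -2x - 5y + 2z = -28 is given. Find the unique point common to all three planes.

α: n·r = n·A_1 gives 3x + 6y - 2z = 39.
Solving the 3×3 linear system 3x + 6y - 2z = 39, -5x + 2y - 4z = -39, -2x - 5y + 2z = -28 (e.g. by elimination or Cramer's rule, determinant = 2) gives (7, 4, 3).

(7, 4, 3)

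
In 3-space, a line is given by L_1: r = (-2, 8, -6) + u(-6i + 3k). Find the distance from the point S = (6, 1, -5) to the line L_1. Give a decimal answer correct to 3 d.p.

Taking (-2, 8, -6) on L_1 with direction v = (-6, 0, 3): w = S − (-2, 8, -6) = (8, -7, 1), and w × v = (-21, -30, -42).
Distance = |w × v| / |v| = √3105 / √45 ≈ 8.307.

8.307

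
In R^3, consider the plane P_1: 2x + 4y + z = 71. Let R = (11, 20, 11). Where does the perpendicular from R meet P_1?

Foot = R − λn with λ = (n·R − d)/|n|² = (113 − 71)/21 = 2.
Foot = (11, 20, 11) − 2·(2, 4, 1) = (7, 12, 9).

(7, 12, 9)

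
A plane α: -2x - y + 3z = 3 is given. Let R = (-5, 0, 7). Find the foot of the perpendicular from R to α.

Foot = R − λn with λ = (n·R − d)/|n|² = (31 − 3)/14 = 2.
Foot = (-5, 0, 7) − 2·(-2, -1, 3) = (-1, 2, 1).

(-1, 2, 1)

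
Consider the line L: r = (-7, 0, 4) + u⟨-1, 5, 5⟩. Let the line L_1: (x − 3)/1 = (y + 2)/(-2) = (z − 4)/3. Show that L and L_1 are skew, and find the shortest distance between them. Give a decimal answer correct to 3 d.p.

L_1 has direction (1, -2, 3) through (3, -2, 4).
Common perpendicular direction n = (-1, 5, 5) × (1, -2, 3) = (25, 8, -3).
With w = (3, -2, 4) − (-7, 0, 4) = (10, -2, 0), w · n = 234.
Since n ≠ 0 the lines are not parallel, and w · n = 234 ≠ 0 so they do not intersect; hence they are skew.
Distance = |w · n| / |n| = |234| / √698 ≈ 8.857.

8.857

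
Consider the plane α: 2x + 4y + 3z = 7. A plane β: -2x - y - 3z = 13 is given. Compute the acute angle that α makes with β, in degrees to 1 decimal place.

cos θ = |n₁·n₂| / (|n₁||n₂|) = |-17| / (√29 · √14).
θ = arccos(0.84370) ≈ 32.5°.

32.5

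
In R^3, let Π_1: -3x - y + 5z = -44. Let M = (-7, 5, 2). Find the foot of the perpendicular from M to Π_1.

Foot = M − λn with λ = (n·M − d)/|n|² = (26 − (-44))/35 = 2.
Foot = (-7, 5, 2) − 2·(-3, -1, 5) = (-1, 7, -8).

(-1, 7, -8)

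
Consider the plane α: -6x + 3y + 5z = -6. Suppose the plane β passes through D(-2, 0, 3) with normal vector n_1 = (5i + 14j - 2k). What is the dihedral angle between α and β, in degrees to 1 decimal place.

β: n_1·r = n_1·D gives 5x + 14y - 2z = -16.
cos θ = |n₁·n₂| / (|n₁||n₂|) = |2| / (√70 · √225).
θ = arccos(0.01594) ≈ 89.1°.

89.1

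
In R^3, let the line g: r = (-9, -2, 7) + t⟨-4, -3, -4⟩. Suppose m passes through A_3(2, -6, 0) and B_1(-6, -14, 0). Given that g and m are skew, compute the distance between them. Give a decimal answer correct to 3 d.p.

A direction vector for m is B_1 − A_3 = (-8, -8, 0).
Common perpendicular direction n = (-4, -3, -4) × (-8, -8, 0) = (-32, 32, 8).
With w = (2, -6, 0) − (-9, -2, 7) = (11, -4, -7), w · n = -536.
Distance = |w · n| / |n| = |-536| / √2112 ≈ 11.663.

11.663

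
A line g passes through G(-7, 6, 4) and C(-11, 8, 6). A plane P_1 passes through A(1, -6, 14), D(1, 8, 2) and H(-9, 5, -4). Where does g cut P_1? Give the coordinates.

(-3, 4, 2)

A direction vector for g is C − G = (-4, 2, 2).
AD = (0, 14, -12), AH = (-10, 11, -18); a normal to P_1 is AD × AH = (-120, 120, 140).
Using A: P_1 has equation -120x + 120y + 140z = 1120.
Substitute r = (-7, 6, 4) + t(-4, 2, 2) into the plane: 2120 + 1000t = 1120, so t = -1.
Intersection: (-7, 6, 4) + (-1)·(-4, 2, 2) = (-3, 4, 2).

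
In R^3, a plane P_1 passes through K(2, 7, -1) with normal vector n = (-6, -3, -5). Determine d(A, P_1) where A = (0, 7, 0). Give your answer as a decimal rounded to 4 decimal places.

0.8367

P_1: n·r = n·K gives -6x - 3y - 5z = -28.
n·A − d = (-6)·(0) + (-3)·(7) + (-5)·(0) − (-28) = 7; |n| = √70.
Distance = |7| / √70 = 7/√70 ≈ 0.8367.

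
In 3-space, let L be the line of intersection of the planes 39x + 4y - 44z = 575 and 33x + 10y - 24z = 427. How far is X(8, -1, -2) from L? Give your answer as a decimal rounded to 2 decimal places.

Direction of L: (39, 4, -44) × (33, 10, -24) = (344, -516, 258).
A point on L: solving the two plane equations with x = 5 gives (5, 7, -8).
Taking (5, 7, -8) on L with direction v = (344, -516, 258): w = X − (5, 7, -8) = (3, -8, 6), and w × v = (1032, 1290, 1204).
Distance = |w × v| / |v| = √4178740 / √451156 ≈ 3.04.

3.04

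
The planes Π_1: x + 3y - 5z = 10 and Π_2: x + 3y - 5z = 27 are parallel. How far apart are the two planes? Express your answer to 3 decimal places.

2.874

Same normal n = (1, 3, -5) with |n| = √35; distance = |10 − 27| / |n| = 17/√35 ≈ 2.874.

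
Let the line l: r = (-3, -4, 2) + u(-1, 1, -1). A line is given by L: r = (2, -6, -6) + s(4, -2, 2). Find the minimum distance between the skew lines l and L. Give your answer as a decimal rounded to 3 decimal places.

Common perpendicular direction n = (-1, 1, -1) × (4, -2, 2) = (0, -2, -2).
With w = (2, -6, -6) − (-3, -4, 2) = (5, -2, -8), w · n = 20.
Distance = |w · n| / |n| = |20| / √8 ≈ 7.071.

7.071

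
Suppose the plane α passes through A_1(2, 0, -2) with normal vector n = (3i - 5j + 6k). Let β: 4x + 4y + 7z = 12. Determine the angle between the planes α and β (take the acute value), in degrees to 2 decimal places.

α: n·r = n·A_1 gives 3x - 5y + 6z = -6.
cos θ = |n₁·n₂| / (|n₁||n₂|) = |34| / (√70 · √81).
θ = arccos(0.45153) ≈ 63.16°.

63.16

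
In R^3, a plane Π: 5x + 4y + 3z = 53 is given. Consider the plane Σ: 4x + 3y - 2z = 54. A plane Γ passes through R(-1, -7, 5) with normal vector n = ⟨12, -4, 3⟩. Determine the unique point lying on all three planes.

(6, 8, -3)

Γ: n·r = n·R gives 12x - 4y + 3z = 31.
Solving the 3×3 linear system 5x + 4y + 3z = 53, 4x + 3y - 2z = 54, 12x - 4y + 3z = 31 (e.g. by elimination or Cramer's rule, determinant = -295) gives (6, 8, -3).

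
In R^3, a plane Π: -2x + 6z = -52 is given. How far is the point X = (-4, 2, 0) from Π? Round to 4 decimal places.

n·X − d = (-2)·(-4) + (0)·(2) + (6)·(0) − (-52) = 60; |n| = √40.
Distance = |60| / √40 = 60/√40 ≈ 9.4868.

9.4868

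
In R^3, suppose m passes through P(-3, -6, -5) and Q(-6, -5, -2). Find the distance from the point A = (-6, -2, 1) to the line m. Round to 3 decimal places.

A direction vector for m is Q − P = (-3, 1, 3).
Taking (-3, -6, -5) on m with direction v = (-3, 1, 3): w = A − (-3, -6, -5) = (-3, 4, 6), and w × v = (6, -9, 9).
Distance = |w × v| / |v| = √198 / √19 ≈ 3.228.

3.228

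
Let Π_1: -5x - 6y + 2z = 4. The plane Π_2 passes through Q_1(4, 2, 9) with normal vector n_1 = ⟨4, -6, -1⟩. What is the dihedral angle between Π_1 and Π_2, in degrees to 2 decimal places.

76.20

Π_2: n_1·r = n_1·Q_1 gives 4x - 6y - z = -5.
cos θ = |n₁·n₂| / (|n₁||n₂|) = |14| / (√65 · √53).
θ = arccos(0.23852) ≈ 76.20°.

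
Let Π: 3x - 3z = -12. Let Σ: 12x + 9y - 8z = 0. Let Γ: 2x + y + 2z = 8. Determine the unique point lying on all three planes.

Solving the 3×3 linear system 3x - 3z = -12, 12x + 9y - 8z = 0, 2x + y + 2z = 8 (e.g. by elimination or Cramer's rule, determinant = 96) gives (-1, 4, 3).

(-1, 4, 3)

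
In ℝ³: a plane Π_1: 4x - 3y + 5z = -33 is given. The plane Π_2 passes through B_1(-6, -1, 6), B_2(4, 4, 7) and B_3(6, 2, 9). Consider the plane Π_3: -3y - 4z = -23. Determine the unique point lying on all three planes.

(-7, 5, 2)

B_1B_2 = (10, 5, 1), B_1B_3 = (12, 3, 3); a normal to Π_2 is B_1B_2 × B_1B_3 = (12, -18, -30).
Using B_1: Π_2 has equation 12x - 18y - 30z = -234.
Solving the 3×3 linear system 4x - 3y + 5z = -33, 12x - 18y - 30z = -234, -3y - 4z = -23 (e.g. by elimination or Cramer's rule, determinant = -396) gives (-7, 5, 2).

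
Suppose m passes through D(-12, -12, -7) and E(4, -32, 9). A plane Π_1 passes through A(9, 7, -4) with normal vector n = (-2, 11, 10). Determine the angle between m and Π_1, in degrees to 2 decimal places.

A direction vector for m is E − D = (16, -20, 16).
Π_1: n·r = n·A gives -2x + 11y + 10z = 19.
sin θ = |n·v| / (|n||v|) = |-92| / (√225 · √912) = 0.20309.
θ ≈ 11.72°.

11.72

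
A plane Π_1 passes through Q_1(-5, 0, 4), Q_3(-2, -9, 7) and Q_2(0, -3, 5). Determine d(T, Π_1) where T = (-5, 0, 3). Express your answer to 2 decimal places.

Q_1Q_3 = (3, -9, 3), Q_1Q_2 = (5, -3, 1); a normal to Π_1 is Q_1Q_3 × Q_1Q_2 = (0, 12, 36).
Using Q_1: Π_1 has equation 12y + 36z = 144.
n·T − d = (0)·(-5) + (12)·(0) + (36)·(3) − 144 = -36; |n| = √1440.
Distance = |-36| / √1440 = 36/√1440 ≈ 0.95.

0.95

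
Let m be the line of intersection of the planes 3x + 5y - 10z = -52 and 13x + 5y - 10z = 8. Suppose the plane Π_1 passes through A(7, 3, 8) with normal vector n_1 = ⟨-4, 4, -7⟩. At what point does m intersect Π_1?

(6, 2, 8)

Direction of m: (3, 5, -10) × (13, 5, -10) = (0, -100, -50).
A point on m: solving the two plane equations with y = 4 gives (6, 4, 9).
Π_1: n_1·r = n_1·A gives -4x + 4y - 7z = -72.
Substitute r = (6, 4, 9) + t(0, -100, -50) into the plane: -71 + (-50)t = -72, so t = 1/50.
Intersection: (6, 4, 9) + (1/50)·(0, -100, -50) = (6, 2, 8).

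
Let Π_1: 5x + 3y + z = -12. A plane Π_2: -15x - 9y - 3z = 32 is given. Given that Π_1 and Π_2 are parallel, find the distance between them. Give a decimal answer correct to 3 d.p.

0.225

Rescale Π_2 by 1/(-3): 5x + 3y + z = -32/3. Then distance = |-12 − (-32/3)| / √35 ≈ 0.225.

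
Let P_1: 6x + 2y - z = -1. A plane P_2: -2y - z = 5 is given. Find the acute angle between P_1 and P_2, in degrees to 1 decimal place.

77.9

cos θ = |n₁·n₂| / (|n₁||n₂|) = |-3| / (√41 · √5).
θ = arccos(0.20953) ≈ 77.9°.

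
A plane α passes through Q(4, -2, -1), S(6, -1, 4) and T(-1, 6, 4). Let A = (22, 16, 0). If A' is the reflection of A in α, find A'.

QS = (2, 1, 5), QT = (-5, 8, 5); a normal to α is QS × QT = (-35, -35, 21).
Using Q: α has equation -35x - 35y + 21z = -91.
λ = (n·A − d)/|n|² = (-1330 − (-91))/2891 = -3/7.
Reflection = A − 2λn = (22, 16, 0) − (-6/7)·(-35, -35, 21) = (-8, -14, 18).

(-8, -14, 18)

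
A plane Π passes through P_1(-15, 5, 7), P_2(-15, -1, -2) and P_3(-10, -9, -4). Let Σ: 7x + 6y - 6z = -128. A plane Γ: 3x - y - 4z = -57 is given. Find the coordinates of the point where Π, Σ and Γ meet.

(-8, -3, 9)

P_1P_2 = (0, -6, -9), P_1P_3 = (5, -14, -11); a normal to Π is P_1P_2 × P_1P_3 = (-60, -45, 30).
Using P_1: Π has equation -60x - 45y + 30z = 885.
Solving the 3×3 linear system -60x - 45y + 30z = 885, 7x + 6y - 6z = -128, 3x - y - 4z = -57 (e.g. by elimination or Cramer's rule, determinant = 600) gives (-8, -3, 9).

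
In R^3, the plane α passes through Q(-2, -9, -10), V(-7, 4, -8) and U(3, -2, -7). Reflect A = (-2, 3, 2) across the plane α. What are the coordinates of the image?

(2, 7, -14)

QV = (-5, 13, 2), QU = (5, 7, 3); a normal to α is QV × QU = (25, 25, -100).
Using Q: α has equation 25x + 25y - 100z = 725.
λ = (n·A − d)/|n|² = (-175 − 725)/11250 = -2/25.
Reflection = A − 2λn = (-2, 3, 2) − (-4/25)·(25, 25, -100) = (2, 7, -14).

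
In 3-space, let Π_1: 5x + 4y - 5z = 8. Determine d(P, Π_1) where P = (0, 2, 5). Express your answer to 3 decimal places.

n·P − d = (5)·(0) + (4)·(2) + (-5)·(5) − 8 = -25; |n| = √66.
Distance = |-25| / √66 = 25/√66 ≈ 3.077.

3.077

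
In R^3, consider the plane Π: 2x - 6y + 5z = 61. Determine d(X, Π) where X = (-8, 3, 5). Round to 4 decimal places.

8.6824

n·X − d = (2)·(-8) + (-6)·(3) + (5)·(5) − 61 = -70; |n| = √65.
Distance = |-70| / √65 = 70/√65 ≈ 8.6824.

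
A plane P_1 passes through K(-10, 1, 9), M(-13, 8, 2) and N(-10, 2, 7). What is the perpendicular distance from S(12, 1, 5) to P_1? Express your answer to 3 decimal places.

14.646

KM = (-3, 7, -7), KN = (0, 1, -2); a normal to P_1 is KM × KN = (-7, -6, -3).
Using K: P_1 has equation -7x - 6y - 3z = 37.
n·S − d = (-7)·(12) + (-6)·(1) + (-3)·(5) − 37 = -142; |n| = √94.
Distance = |-142| / √94 = 142/√94 ≈ 14.646.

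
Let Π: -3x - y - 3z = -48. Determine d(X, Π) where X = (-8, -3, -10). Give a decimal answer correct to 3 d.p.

n·X − d = (-3)·(-8) + (-1)·(-3) + (-3)·(-10) − (-48) = 105; |n| = √19.
Distance = |105| / √19 = 105/√19 ≈ 24.089.

24.089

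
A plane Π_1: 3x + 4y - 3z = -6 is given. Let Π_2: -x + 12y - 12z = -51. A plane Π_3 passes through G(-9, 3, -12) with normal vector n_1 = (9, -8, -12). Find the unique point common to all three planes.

Π_3: n_1·r = n_1·G gives 9x - 8y - 12z = 39.
Solving the 3×3 linear system 3x + 4y - 3z = -6, -x + 12y - 12z = -51, 9x - 8y - 12z = 39 (e.g. by elimination or Cramer's rule, determinant = -900) gives (3, -3, 1).

(3, -3, 1)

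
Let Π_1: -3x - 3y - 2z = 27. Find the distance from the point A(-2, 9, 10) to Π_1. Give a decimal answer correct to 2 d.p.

14.50

n·A − d = (-3)·(-2) + (-3)·(9) + (-2)·(10) − 27 = -68; |n| = √22.
Distance = |-68| / √22 = 68/√22 ≈ 14.50.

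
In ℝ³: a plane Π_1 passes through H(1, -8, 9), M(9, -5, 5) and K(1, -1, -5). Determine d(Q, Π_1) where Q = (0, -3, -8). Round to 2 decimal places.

3.00

HM = (8, 3, -4), HK = (0, 7, -14); a normal to Π_1 is HM × HK = (-14, 112, 56).
Using H: Π_1 has equation -14x + 112y + 56z = -406.
n·Q − d = (-14)·(0) + (112)·(-3) + (56)·(-8) − (-406) = -378; |n| = √15876.
Distance = |-378| / √15876 = 378/√15876 ≈ 3.00.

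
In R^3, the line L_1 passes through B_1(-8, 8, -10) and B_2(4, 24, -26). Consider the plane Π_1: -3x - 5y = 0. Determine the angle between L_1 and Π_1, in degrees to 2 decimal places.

A direction vector for L_1 is B_2 − B_1 = (12, 16, -16).
sin θ = |n·v| / (|n||v|) = |-116| / (√34 · √656) = 0.77672.
θ ≈ 50.96°.

50.96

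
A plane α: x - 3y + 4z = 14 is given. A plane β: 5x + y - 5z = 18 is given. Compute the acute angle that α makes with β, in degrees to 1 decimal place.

cos θ = |n₁·n₂| / (|n₁||n₂|) = |-18| / (√26 · √51).
θ = arccos(0.49431) ≈ 60.4°.

60.4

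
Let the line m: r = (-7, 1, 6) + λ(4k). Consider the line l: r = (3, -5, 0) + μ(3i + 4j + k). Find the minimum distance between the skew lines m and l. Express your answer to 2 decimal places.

Common perpendicular direction n = (0, 0, 4) × (3, 4, 1) = (-16, 12, 0).
With w = (3, -5, 0) − (-7, 1, 6) = (10, -6, -6), w · n = -232.
Distance = |w · n| / |n| = |-232| / √400 ≈ 11.60.

11.60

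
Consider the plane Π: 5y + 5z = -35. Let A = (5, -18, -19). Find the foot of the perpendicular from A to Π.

(5, -3, -4)

Foot = A − λn with λ = (n·A − d)/|n|² = (-185 − (-35))/50 = -3.
Foot = (5, -18, -19) − (-3)·(0, 5, 5) = (5, -3, -4).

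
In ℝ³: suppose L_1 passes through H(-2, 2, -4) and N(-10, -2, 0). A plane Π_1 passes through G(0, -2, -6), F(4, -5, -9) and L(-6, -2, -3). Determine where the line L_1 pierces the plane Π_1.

A direction vector for L_1 is N − H = (-8, -4, 4).
GF = (4, -3, -3), GL = (-6, 0, 3); a normal to Π_1 is GF × GL = (-9, 6, -18).
Using G: Π_1 has equation -9x + 6y - 18z = 96.
Substitute r = (-2, 2, -4) + t(-8, -4, 4) into the plane: 102 + (-24)t = 96, so t = 1/4.
Intersection: (-2, 2, -4) + (1/4)·(-8, -4, 4) = (-4, 1, -3).

(-4, 1, -3)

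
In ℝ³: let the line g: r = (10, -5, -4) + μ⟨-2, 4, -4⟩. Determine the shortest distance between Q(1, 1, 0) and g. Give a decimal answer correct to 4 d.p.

10.6875

Taking (10, -5, -4) on g with direction v = (-2, 4, -4): w = Q − (10, -5, -4) = (-9, 6, 4), and w × v = (-40, -44, -24).
Distance = |w × v| / |v| = √4112 / √36 ≈ 10.6875.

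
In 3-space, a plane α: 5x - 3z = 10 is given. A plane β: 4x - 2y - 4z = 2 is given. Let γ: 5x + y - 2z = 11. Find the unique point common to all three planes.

Solving the 3×3 linear system 5x - 3z = 10, 4x - 2y - 4z = 2, 5x + y - 2z = 11 (e.g. by elimination or Cramer's rule, determinant = -2) gives (-4, 11, -10).

(-4, 11, -10)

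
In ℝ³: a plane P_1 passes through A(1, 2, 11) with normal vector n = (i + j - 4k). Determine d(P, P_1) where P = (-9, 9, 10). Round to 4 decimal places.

P_1: n·r = n·A gives x + y - 4z = -41.
n·P − d = (1)·(-9) + (1)·(9) + (-4)·(10) − (-41) = 1; |n| = √18.
Distance = |1| / √18 = 1/√18 ≈ 0.2357.

0.2357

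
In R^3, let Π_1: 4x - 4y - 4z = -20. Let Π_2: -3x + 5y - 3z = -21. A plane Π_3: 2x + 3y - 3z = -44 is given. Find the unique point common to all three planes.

(-7, -6, 4)

Solving the 3×3 linear system 4x - 4y - 4z = -20, -3x + 5y - 3z = -21, 2x + 3y - 3z = -44 (e.g. by elimination or Cramer's rule, determinant = 112) gives (-7, -6, 4).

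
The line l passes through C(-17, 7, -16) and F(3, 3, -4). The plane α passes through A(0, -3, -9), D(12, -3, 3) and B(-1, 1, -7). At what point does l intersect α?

A direction vector for l is F − C = (20, -4, 12).
AD = (12, 0, 12), AB = (-1, 4, 2); a normal to α is AD × AB = (-48, -36, 48).
Using A: α has equation -48x - 36y + 48z = -324.
Substitute r = (-17, 7, -16) + t(20, -4, 12) into the plane: -204 + (-240)t = -324, so t = 1/2.
Intersection: (-17, 7, -16) + (1/2)·(20, -4, 12) = (-7, 5, -10).

(-7, 5, -10)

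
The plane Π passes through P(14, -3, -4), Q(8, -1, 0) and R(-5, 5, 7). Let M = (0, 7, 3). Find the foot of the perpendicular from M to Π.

(-1, 6, 2)

PQ = (-6, 2, 4), PR = (-19, 8, 11); a normal to Π is PQ × PR = (-10, -10, -10).
Using P: Π has equation -10x - 10y - 10z = -70.
Foot = M − λn with λ = (n·M − d)/|n|² = (-100 − (-70))/300 = -1/10.
Foot = (0, 7, 3) − (-1/10)·(-10, -10, -10) = (-1, 6, 2).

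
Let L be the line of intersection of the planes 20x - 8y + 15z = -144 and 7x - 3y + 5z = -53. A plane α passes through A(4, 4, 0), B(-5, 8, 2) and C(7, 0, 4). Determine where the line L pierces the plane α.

(-7, 8, 4)

Direction of L: (20, -8, 15) × (7, -3, 5) = (5, 5, -4).
A point on L: solving the two plane equations with x = -27 gives (-27, -12, 20).
AB = (-9, 4, 2), AC = (3, -4, 4); a normal to α is AB × AC = (24, 42, 24).
Using A: α has equation 24x + 42y + 24z = 264.
Substitute r = (-27, -12, 20) + t(5, 5, -4) into the plane: -672 + 234t = 264, so t = 4.
Intersection: (-27, -12, 20) + 4·(5, 5, -4) = (-7, 8, 4).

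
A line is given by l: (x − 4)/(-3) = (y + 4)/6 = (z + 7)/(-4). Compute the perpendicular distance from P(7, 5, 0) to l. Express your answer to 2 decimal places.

l has direction (-3, 6, -4) through (4, -4, -7).
Taking (4, -4, -7) on l with direction v = (-3, 6, -4): w = P − (4, -4, -7) = (3, 9, 7), and w × v = (-78, -9, 45).
Distance = |w × v| / |v| = √8190 / √61 ≈ 11.59.

11.59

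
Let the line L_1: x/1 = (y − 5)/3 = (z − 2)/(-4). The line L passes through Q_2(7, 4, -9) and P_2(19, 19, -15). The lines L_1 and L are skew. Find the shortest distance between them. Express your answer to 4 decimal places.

9.0000

L_1 has direction (1, 3, -4) through (0, 5, 2).
A direction vector for L is P_2 − Q_2 = (12, 15, -6).
Common perpendicular direction n = (1, 3, -4) × (12, 15, -6) = (42, -42, -21).
With w = (7, 4, -9) − (0, 5, 2) = (7, -1, -11), w · n = 567.
Distance = |w · n| / |n| = |567| / √3969 ≈ 9.0000.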